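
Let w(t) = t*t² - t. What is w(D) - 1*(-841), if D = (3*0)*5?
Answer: 841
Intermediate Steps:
D = 0 (D = 0*5 = 0)
w(t) = t³ - t
w(D) - 1*(-841) = (0³ - 1*0) - 1*(-841) = (0 + 0) + 841 = 0 + 841 = 841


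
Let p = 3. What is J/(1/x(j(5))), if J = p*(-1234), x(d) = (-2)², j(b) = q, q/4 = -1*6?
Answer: -14808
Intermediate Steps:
q = -24 (q = 4*(-1*6) = 4*(-6) = -24)
j(b) = -24
x(d) = 4
J = -3702 (J = 3*(-1234) = -3702)
J/(1/x(j(5))) = -3702/(1/4) = -3702/¼ = -3702*4 = -14808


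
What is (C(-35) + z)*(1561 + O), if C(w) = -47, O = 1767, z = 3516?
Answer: 11544832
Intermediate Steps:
(C(-35) + z)*(1561 + O) = (-47 + 3516)*(1561 + 1767) = 3469*3328 = 11544832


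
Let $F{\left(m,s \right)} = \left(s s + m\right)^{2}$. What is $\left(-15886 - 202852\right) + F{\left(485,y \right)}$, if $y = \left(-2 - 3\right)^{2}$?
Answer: $1013362$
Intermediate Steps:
$y = 25$ ($y = \left(-5\right)^{2} = 25$)
$F{\left(m,s \right)} = \left(m + s^{2}\right)^{2}$ ($F{\left(m,s \right)} = \left(s^{2} + m\right)^{2} = \left(m + s^{2}\right)^{2}$)
$\left(-15886 - 202852\right) + F{\left(485,y \right)} = \left(-15886 - 202852\right) + \left(485 + 25^{2}\right)^{2} = \left(-15886 - 202852\right) + \left(485 + 625\right)^{2} = -218738 + 1110^{2} = -218738 + 1232100 = 1013362$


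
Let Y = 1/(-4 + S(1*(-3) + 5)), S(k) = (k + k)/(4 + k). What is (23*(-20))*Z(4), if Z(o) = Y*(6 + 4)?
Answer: 1380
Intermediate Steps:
S(k) = 2*k/(4 + k) (S(k) = (2*k)/(4 + k) = 2*k/(4 + k))
Y = -3/10 (Y = 1/(-4 + 2*(1*(-3) + 5)/(4 + (1*(-3) + 5))) = 1/(-4 + 2*(-3 + 5)/(4 + (-3 + 5))) = 1/(-4 + 2*2/(4 + 2)) = 1/(-4 + 2*2/6) = 1/(-4 + 2*2*(⅙)) = 1/(-4 + ⅔) = 1/(-10/3) = -3/10 ≈ -0.30000)
Z(o) = -3 (Z(o) = -3*(6 + 4)/10 = -3/10*10 = -3)
(23*(-20))*Z(4) = (23*(-20))*(-3) = -460*(-3) = 1380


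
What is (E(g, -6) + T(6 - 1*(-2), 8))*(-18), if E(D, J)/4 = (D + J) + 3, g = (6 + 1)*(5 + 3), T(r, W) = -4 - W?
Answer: -3600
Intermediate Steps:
g = 56 (g = 7*8 = 56)
E(D, J) = 12 + 4*D + 4*J (E(D, J) = 4*((D + J) + 3) = 4*(3 + D + J) = 12 + 4*D + 4*J)
(E(g, -6) + T(6 - 1*(-2), 8))*(-18) = ((12 + 4*56 + 4*(-6)) + (-4 - 1*8))*(-18) = ((12 + 224 - 24) + (-4 - 8))*(-18) = (212 - 12)*(-18) = 200*(-18) = -3600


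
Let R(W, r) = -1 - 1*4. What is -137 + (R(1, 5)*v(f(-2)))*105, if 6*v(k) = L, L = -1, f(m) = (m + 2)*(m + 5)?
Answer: -99/2 ≈ -49.500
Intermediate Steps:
R(W, r) = -5 (R(W, r) = -1 - 4 = -5)
f(m) = (2 + m)*(5 + m)
v(k) = -1/6 (v(k) = (1/6)*(-1) = -1/6)
-137 + (R(1, 5)*v(f(-2)))*105 = -137 - 5*(-1/6)*105 = -137 + (5/6)*105 = -137 + 175/2 = -99/2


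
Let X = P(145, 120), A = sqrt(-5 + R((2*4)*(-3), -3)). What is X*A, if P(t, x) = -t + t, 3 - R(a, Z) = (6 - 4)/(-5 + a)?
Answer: 0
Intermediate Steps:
R(a, Z) = 3 - 2/(-5 + a) (R(a, Z) = 3 - (6 - 4)/(-5 + a) = 3 - 2/(-5 + a))
P(t, x) = 0
A = 2*I*sqrt(406)/29 (A = sqrt(-5 + (-17 + 3*((2*4)*(-3)))/(-5 + (2*4)*(-3))) = sqrt(-5 + (-17 + 3*(8*(-3)))/(-5 + 8*(-3))) = sqrt(-5 + (-17 + 3*(-24))/(-5 - 24)) = sqrt(-5 + (-17 - 72)/(-29)) = sqrt(-5 - 1/29*(-89)) = sqrt(-5 + 89/29) = sqrt(-56/29) = 2*I*sqrt(406)/29 ≈ 1.3896*I)
X = 0
X*A = 0*(2*I*sqrt(406)/29) = 0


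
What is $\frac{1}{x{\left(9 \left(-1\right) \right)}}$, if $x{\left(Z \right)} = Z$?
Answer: $- \frac{1}{9} \approx -0.11111$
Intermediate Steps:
$\frac{1}{x{\left(9 \left(-1\right) \right)}} = \frac{1}{9 \left(-1\right)} = \frac{1}{-9} = - \frac{1}{9}$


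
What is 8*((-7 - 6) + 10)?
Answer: -24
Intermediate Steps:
8*((-7 - 6) + 10) = 8*(-13 + 10) = 8*(-3) = -24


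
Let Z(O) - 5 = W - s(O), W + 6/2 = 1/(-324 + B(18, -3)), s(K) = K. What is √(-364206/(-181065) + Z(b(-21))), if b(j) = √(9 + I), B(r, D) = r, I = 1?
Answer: √(151906363498190 - 37898921564100*√10)/6156210 ≈ 0.91974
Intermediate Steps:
W = -919/306 (W = -3 + 1/(-324 + 18) = -3 + 1/(-306) = -3 - 1/306 = -919/306 ≈ -3.0033)
b(j) = √10 (b(j) = √(9 + 1) = √10)
Z(O) = 611/306 - O (Z(O) = 5 + (-919/306 - O) = 611/306 - O)
√(-364206/(-181065) + Z(b(-21))) = √(-364206/(-181065) + (611/306 - √10)) = √(-364206*(-1/181065) + (611/306 - √10)) = √(121402/60355 + (611/306 - √10)) = √(74025917/18468630 - √10)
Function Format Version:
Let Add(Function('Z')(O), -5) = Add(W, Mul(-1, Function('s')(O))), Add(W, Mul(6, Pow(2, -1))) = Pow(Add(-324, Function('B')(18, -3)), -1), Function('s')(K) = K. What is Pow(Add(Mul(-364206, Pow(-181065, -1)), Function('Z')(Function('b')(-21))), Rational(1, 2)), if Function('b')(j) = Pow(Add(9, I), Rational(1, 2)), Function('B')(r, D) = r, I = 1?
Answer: Mul(Rational(1, 6156210), Pow(Add(151906363498190, Mul(-37898921564100, Pow(10, Rational(1, 2)))), Rational(1, 2))) ≈ 0.91974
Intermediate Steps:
W = Rational(-919, 306) (W = Add(-3, Pow(Add(-324, 18), -1)) = Add(-3, Pow(-306, -1)) = Add(-3, Rational(-1, 306)) = Rational(-919, 306) ≈ -3.0033)
Function('b')(j) = Pow(10, Rational(1, 2)) (Function('b')(j) = Pow(Add(9, 1), Rational(1, 2)) = Pow(10, Rational(1, 2)))
Function('Z')(O) = Add(Rational(611, 306), Mul(-1, O)) (Function('Z')(O) = Add(5, Add(Rational(-919, 306), Mul(-1, O))) = Add(Rational(611, 306), Mul(-1, O)))
Pow(Add(Mul(-364206, Pow(-181065, -1)), Function('Z')(Function('b')(-21))), Rational(1, 2)) = Pow(Add(Mul(-364206, Pow(-181065, -1)), Add(Rational(611, 306), Mul(-1, Pow(10, Rational(1, 2))))), Rational(1, 2)) = Pow(Add(Mul(-364206, Rational(-1, 181065)), Add(Rational(611, 306), Mul(-1, Pow(10, Rational(1, 2))))), Rational(1, 2)) = Pow(Add(Rational(121402, 60355), Add(Rational(611, 306), Mul(-1, Pow(10, Rational(1, 2))))), Rational(1, 2)) = Pow(Add(Rational(74025917, 18468630), Mul(-1, Pow(10, Rational(1, 2)))), Rational(1, 2))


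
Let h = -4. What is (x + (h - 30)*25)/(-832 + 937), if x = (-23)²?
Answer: -107/35 ≈ -3.0571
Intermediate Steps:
x = 529
(x + (h - 30)*25)/(-832 + 937) = (529 + (-4 - 30)*25)/(-832 + 937) = (529 - 34*25)/105 = (529 - 850)*(1/105) = -321*1/105 = -107/35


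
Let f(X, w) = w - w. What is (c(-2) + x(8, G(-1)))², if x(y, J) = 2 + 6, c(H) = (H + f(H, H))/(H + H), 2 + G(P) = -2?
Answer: 289/4 ≈ 72.250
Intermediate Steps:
G(P) = -4 (G(P) = -2 - 2 = -4)
f(X, w) = 0
c(H) = ½ (c(H) = (H + 0)/(H + H) = H/((2*H)) = H*(1/(2*H)) = ½)
x(y, J) = 8
(c(-2) + x(8, G(-1)))² = (½ + 8)² = (17/2)² = 289/4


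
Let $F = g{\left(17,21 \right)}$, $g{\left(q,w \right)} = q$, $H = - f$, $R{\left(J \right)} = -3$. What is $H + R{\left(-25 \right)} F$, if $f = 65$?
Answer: $-116$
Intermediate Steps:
$H = -65$ ($H = \left(-1\right) 65 = -65$)
$F = 17$
$H + R{\left(-25 \right)} F = -65 - 51 = -116$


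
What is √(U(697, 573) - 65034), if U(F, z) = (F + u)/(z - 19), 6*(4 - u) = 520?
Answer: I*√179636713230/1662 ≈ 255.02*I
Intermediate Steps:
u = -248/3 (u = 4 - ⅙*520 = 4 - 260/3 = -248/3 ≈ -82.667)
U(F, z) = (-248/3 + F)/(-19 + z) (U(F, z) = (F - 248/3)/(z - 19) = (-248/3 + F)/(-19 + z))
√(U(697, 573) - 65034) = √((-248/3 + 697)/(-19 + 573) - 65034) = √((1843/3)/554 - 65034) = √((1/554)*(1843/3) - 65034) = √(1843/1662 - 65034) = √(-108084665/1662) = I*√179636713230/1662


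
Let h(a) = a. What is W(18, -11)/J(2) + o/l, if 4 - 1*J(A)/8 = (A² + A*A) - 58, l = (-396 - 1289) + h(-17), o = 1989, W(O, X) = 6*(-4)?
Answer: -9376/7659 ≈ -1.2242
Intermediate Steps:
W(O, X) = -24
l = -1702 (l = (-396 - 1289) - 17 = -1685 - 17 = -1702)
J(A) = 496 - 16*A² (J(A) = 32 - 8*((A² + A*A) - 58) = 32 - 8*((A² + A²) - 58) = 32 - 8*(2*A² - 58) = 32 - 8*(-58 + 2*A²) = 32 + (464 - 16*A²) = 496 - 16*A²)
W(18, -11)/J(2) + o/l = -24/(496 - 16*2²) + 1989/(-1702) = -24/(496 - 16*4) + 1989*(-1/1702) = -24/(496 - 64) - 1989/1702 = -24/432 - 1989/1702 = -24*1/432 - 1989/1702 = -1/18 - 1989/1702 = -9376/7659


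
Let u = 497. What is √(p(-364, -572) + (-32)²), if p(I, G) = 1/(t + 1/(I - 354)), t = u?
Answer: √130394730736310/356845 ≈ 32.000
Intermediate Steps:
t = 497
p(I, G) = 1/(497 + 1/(-354 + I)) (p(I, G) = 1/(497 + 1/(I - 354)) = 1/(497 + 1/(-354 + I)))
√(p(-364, -572) + (-32)²) = √((-354 - 364)/(-175937 + 497*(-364)) + (-32)²) = √(-718/(-175937 - 180908) + 1024) = √(-718/(-356845) + 1024) = √(-1/356845*(-718) + 1024) = √(718/356845 + 1024) = √(365409998/356845) = √130394730736310/356845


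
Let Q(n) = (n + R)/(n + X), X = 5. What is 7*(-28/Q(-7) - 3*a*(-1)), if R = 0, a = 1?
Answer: -35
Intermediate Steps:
Q(n) = n/(5 + n) (Q(n) = (n + 0)/(n + 5) = n/(5 + n))
7*(-28/Q(-7) - 3*a*(-1)) = 7*(-28/((-7/(5 - 7))) - 3*1*(-1)) = 7*(-28/((-7/(-2))) - 3*(-1)) = 7*(-28/((-7*(-1/2))) + 3) = 7*(-28/7/2 + 3) = 7*(-28*2/7 + 3) = 7*(-8 + 3) = 7*(-5) = -35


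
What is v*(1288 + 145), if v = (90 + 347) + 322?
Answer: 1087647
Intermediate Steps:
v = 759 (v = 437 + 322 = 759)
v*(1288 + 145) = 759*(1288 + 145) = 759*1433 = 1087647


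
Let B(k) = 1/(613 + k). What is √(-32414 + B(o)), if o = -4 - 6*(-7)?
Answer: I*√13737084963/651 ≈ 180.04*I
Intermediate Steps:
o = 38 (o = -4 + 42 = 38)
√(-32414 + B(o)) = √(-32414 + 1/(613 + 38)) = √(-32414 + 1/651) = √(-21101513/651) = I*√13737084963/651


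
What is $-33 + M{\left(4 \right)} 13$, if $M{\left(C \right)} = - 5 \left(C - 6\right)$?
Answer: $97$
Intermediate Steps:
$M{\left(C \right)} = 30 - 5 C$ ($M{\left(C \right)} = - 5 \left(-6 + C\right) = 30 - 5 C$)
$-33 + M{\left(4 \right)} 13 = -33 + \left(30 - 20\right) 13 = -33 + 10 \cdot 13 = -33 + 130 = 97$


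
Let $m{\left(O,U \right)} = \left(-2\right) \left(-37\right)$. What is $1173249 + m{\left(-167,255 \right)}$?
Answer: $1173323$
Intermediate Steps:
$m{\left(O,U \right)} = 74$
$1173249 + m{\left(-167,255 \right)} = 1173249 + 74 = 1173323$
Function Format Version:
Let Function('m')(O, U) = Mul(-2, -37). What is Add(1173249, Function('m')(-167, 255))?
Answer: 1173323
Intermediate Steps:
Function('m')(O, U) = 74
Add(1173249, Function('m')(-167, 255)) = Add(1173249, 74) = 1173323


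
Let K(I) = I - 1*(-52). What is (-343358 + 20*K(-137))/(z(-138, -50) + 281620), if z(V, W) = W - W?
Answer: -172529/140810 ≈ -1.2253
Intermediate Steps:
z(V, W) = 0
K(I) = 52 + I (K(I) = I + 52 = 52 + I)
(-343358 + 20*K(-137))/(z(-138, -50) + 281620) = (-343358 + 20*(52 - 137))/(0 + 281620) = (-343358 + 20*(-85))/281620 = (-343358 - 1700)*(1/281620) = -345058*1/281620 = -172529/140810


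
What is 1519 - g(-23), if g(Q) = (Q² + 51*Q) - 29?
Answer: 2192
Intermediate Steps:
g(Q) = -29 + Q² + 51*Q
1519 - g(-23) = 1519 - (-29 + (-23)² + 51*(-23)) = 1519 - (-29 + 529 - 1173) = 1519 - 1*(-673) = 1519 + 673 = 2192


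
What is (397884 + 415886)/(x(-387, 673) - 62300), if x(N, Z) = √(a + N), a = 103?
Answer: -667077250/51069609 - 21415*I*√71/51069609 ≈ -13.062 - 0.0035333*I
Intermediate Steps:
x(N, Z) = √(103 + N)
(397884 + 415886)/(x(-387, 673) - 62300) = (397884 + 415886)/(√(103 - 387) - 62300) = 813770/(√(-284) - 62300) = 813770/(2*I*√71 - 62300) = 813770/(-62300 + 2*I*√71)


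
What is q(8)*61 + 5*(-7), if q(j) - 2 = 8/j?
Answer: 148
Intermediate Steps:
q(j) = 2 + 8/j
q(8)*61 + 5*(-7) = (2 + 8/8)*61 + 5*(-7) = (2 + 8*(1/8))*61 - 35 = (2 + 1)*61 - 35 = 3*61 - 35 = 183 - 35 = 148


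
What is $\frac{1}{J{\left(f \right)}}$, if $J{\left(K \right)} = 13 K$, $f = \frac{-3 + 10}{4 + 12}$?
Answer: $\frac{16}{91} \approx 0.17582$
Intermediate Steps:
$f = \frac{7}{16} \approx 0.4375$
$\frac{1}{J{\left(f \right)}} = \frac{1}{13 \cdot \frac{7}{16}} = \frac{1}{\frac{91}{16}} = \frac{16}{91}$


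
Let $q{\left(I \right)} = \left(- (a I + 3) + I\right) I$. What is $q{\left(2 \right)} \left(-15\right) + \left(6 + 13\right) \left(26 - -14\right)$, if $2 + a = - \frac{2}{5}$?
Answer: $646$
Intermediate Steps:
$a = - \frac{12}{5}$ ($a = -2 - \frac{2}{5} = - \frac{12}{5} \approx -2.4$)
$q{\left(I \right)} = I \left(-3 + \frac{17 I}{5}\right)$ ($q{\left(I \right)} = \left(- (- \frac{12 I}{5} + 3) + I\right) I = \left(- (3 - \frac{12 I}{5}) + I\right) I = \left(\left(-3 + \frac{12 I}{5}\right) + I\right) I = \left(-3 + \frac{17 I}{5}\right) I = I \left(-3 + \frac{17 I}{5}\right)$)
$q{\left(2 \right)} \left(-15\right) + \left(6 + 13\right) \left(26 - -14\right) = \frac{1}{5} \cdot 2 \left(-15 + 17 \cdot 2\right) \left(-15\right) + \left(6 + 13\right) \left(26 - -14\right) = \frac{1}{5} \cdot 2 \left(-15 + 34\right) \left(-15\right) + 19 \left(26 + 14\right) = \frac{1}{5} \cdot 2 \cdot 19 \left(-15\right) + 19 \cdot 40 = \frac{38}{5} \left(-15\right) + 760 = -114 + 760 = 646$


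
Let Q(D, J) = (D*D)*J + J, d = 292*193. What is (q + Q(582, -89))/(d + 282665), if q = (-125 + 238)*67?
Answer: -10046318/113007 ≈ -88.900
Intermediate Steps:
d = 56356
q = 7571 (q = 113*67 = 7571)
Q(D, J) = J + J*D² (Q(D, J) = D²*J + J = J*D² + J = J + J*D²)
(q + Q(582, -89))/(d + 282665) = (7571 - 89*(1 + 582²))/(56356 + 282665) = (7571 - 89*(1 + 338724))/339021 = (7571 - 89*338725)*(1/339021) = (7571 - 30146525)*(1/339021) = -30138954*1/339021 = -10046318/113007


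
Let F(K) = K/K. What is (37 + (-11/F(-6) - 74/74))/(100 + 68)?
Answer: 25/168 ≈ 0.14881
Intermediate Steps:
F(K) = 1
(37 + (-11/F(-6) - 74/74))/(100 + 68) = (37 + (-11/1 - 74/74))/(100 + 68) = (37 + (-11*1 - 74*1/74))/168 = (37 + (-11 - 1))*(1/168) = (37 - 12)*(1/168) = 25*(1/168) = 25/168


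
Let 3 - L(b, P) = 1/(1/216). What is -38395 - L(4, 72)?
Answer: -38182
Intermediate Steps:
L(b, P) = -213 (L(b, P) = 3 - 1/(1/216) = 3 - 1/1/216 = 3 - 1*216 = 3 - 216 = -213)
-38395 - L(4, 72) = -38395 - 1*(-213) = -38395 + 213 = -38182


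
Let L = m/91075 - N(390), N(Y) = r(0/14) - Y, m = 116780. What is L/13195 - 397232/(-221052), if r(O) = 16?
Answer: 266441069938/145959254025 ≈ 1.8254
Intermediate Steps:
N(Y) = 16 - Y
L = 6835766/18215 (L = 116780/91075 - (16 - 1*390) = 116780*(1/91075) - (16 - 390) = 23356/18215 - 1*(-374) = 23356/18215 + 374 = 6835766/18215 ≈ 375.28)
L/13195 - 397232/(-221052) = (6835766/18215)/13195 - 397232/(-221052) = (6835766/18215)*(1/13195) - 397232*(-1/221052) = 976538/34335275 + 99308/55263 = 266441069938/145959254025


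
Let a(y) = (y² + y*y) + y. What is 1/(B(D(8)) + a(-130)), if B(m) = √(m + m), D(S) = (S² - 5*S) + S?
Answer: 1/33678 ≈ 2.9693e-5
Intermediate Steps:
a(y) = y + 2*y² (a(y) = (y² + y²) + y = 2*y² + y = y + 2*y²)
D(S) = S² - 4*S
B(m) = √2*√m (B(m) = √(2*m) = √2*√m)
1/(B(D(8)) + a(-130)) = 1/(√2*√(8*(-4 + 8)) - 130*(1 + 2*(-130))) = 1/(√2*√(8*4) - 130*(1 - 260)) = 1/(√2*√32 - 130*(-259)) = 1/(√2*(4*√2) + 33670) = 1/(8 + 33670) = 1/33678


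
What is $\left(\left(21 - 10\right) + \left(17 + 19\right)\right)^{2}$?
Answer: $2209$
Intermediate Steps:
$\left(\left(21 - 10\right) + \left(17 + 19\right)\right)^{2} = \left(\left(21 - 10\right) + 36\right)^{2} = \left(11 + 36\right)^{2} = 47^{2} = 2209$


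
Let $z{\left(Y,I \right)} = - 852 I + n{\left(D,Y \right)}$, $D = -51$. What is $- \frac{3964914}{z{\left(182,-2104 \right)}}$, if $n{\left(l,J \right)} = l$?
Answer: $- \frac{440546}{199173} \approx -2.2119$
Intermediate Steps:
$z{\left(Y,I \right)} = -51 - 852 I$ ($z{\left(Y,I \right)} = - 852 I - 51 = -51 - 852 I$)
$- \frac{3964914}{z{\left(182,-2104 \right)}} = - \frac{3964914}{-51 - -1792608} = - \frac{3964914}{-51 + 1792608} = - \frac{3964914}{1792557} = \left(-3964914\right) \frac{1}{1792557} = - \frac{440546}{199173}$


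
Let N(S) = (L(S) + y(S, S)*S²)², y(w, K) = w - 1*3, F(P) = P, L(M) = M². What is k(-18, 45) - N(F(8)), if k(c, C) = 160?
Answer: -147296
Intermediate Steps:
y(w, K) = -3 + w (y(w, K) = w - 3 = -3 + w)
N(S) = (S² + S²*(-3 + S))² (N(S) = (S² + (-3 + S)*S²)² = (S² + S²*(-3 + S))²)
k(-18, 45) - N(F(8)) = 160 - 8⁴*(-2 + 8)² = 160 - 4096*6² = 160 - 4096*36 = 160 - 1*147456 = 160 - 147456 = -147296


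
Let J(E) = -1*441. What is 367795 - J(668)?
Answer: 368236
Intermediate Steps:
J(E) = -441
367795 - J(668) = 367795 - 1*(-441) = 367795 + 441 = 368236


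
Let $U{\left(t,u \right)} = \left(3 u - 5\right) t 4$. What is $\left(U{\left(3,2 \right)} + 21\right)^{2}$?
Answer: $1089$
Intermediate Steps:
$U{\left(t,u \right)} = 4 t \left(-5 + 3 u\right)$ ($U{\left(t,u \right)} = \left(-5 + 3 u\right) t 4 = t \left(-5 + 3 u\right) 4 = 4 t \left(-5 + 3 u\right)$)
$\left(U{\left(3,2 \right)} + 21\right)^{2} = \left(4 \cdot 3 \left(-5 + 3 \cdot 2\right) + 21\right)^{2} = \left(4 \cdot 3 \left(-5 + 6\right) + 21\right)^{2} = \left(4 \cdot 3 \cdot 1 + 21\right)^{2} = \left(12 + 21\right)^{2} = 33^{2} = 1089$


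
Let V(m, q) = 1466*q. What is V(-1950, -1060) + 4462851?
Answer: 2908891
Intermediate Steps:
V(-1950, -1060) + 4462851 = 1466*(-1060) + 4462851 = -1553960 + 4462851 = 2908891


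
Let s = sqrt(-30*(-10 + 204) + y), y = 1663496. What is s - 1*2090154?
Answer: -2090154 + 2*sqrt(414419) ≈ -2.0889e+6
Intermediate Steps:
s = 2*sqrt(414419) (s = sqrt(-30*(-10 + 204) + 1663496) = sqrt(-30*194 + 1663496) = sqrt(-5820 + 1663496) = sqrt(1657676) = 2*sqrt(414419) ≈ 1287.5)
s - 1*2090154 = 2*sqrt(414419) - 1*2090154 = 2*sqrt(414419) - 2090154 = -2090154 + 2*sqrt(414419)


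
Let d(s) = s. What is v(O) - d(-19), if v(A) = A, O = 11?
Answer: 30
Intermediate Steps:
v(O) - d(-19) = 11 - 1*(-19) = 11 + 19 = 30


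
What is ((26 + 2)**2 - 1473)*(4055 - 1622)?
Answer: -1676337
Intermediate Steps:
((26 + 2)**2 - 1473)*(4055 - 1622) = (28**2 - 1473)*2433 = (784 - 1473)*2433 = -689*2433 = -1676337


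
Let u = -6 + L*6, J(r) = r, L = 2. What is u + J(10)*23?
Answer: 236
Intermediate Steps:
u = 6 (u = -6 + 2*6 = -6 + 12 = 6)
u + J(10)*23 = 6 + 10*23 = 6 + 230 = 236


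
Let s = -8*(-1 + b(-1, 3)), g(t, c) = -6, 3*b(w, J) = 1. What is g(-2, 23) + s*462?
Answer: 2458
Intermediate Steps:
b(w, J) = 1/3 (b(w, J) = (1/3)*1 = 1/3)
s = 16/3 (s = -8*(-1 + 1/3) = -8*(-2/3) = 16/3 ≈ 5.3333)
g(-2, 23) + s*462 = -6 + (16/3)*462 = -6 + 2464 = 2458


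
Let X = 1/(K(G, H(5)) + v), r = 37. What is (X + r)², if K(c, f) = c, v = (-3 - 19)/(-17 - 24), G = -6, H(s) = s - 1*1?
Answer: 68013009/50176 ≈ 1355.5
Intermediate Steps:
H(s) = -1 + s (H(s) = s - 1 = -1 + s)
v = 22/41 (v = -22/(-41) = -22*(-1/41) = 22/41 ≈ 0.53658)
X = -41/224 (X = 1/(-6 + 22/41) = 1/(-224/41) = -41/224 ≈ -0.18304)
(X + r)² = (-41/224 + 37)² = (8247/224)² = 68013009/50176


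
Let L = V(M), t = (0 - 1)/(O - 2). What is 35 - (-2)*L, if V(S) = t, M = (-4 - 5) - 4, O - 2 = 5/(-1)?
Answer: 177/5 ≈ 35.400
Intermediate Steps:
O = -3 (O = 2 + 5/(-1) = 2 + 5*(-1) = 2 - 5 = -3)
t = ⅕ (t = (0 - 1)/(-3 - 2) = -1/(-5) = -1*(-⅕) = ⅕ ≈ 0.20000)
M = -13 (M = -9 - 4 = -13)
V(S) = ⅕
L = ⅕ ≈ 0.20000
35 - (-2)*L = 35 - (-2)/5 = 35 - 2*(-⅕) = 35 + ⅖ = 177/5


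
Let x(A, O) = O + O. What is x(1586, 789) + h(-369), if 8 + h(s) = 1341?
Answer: 2911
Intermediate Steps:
x(A, O) = 2*O
h(s) = 1333 (h(s) = -8 + 1341 = 1333)
x(1586, 789) + h(-369) = 2*789 + 1333 = 1578 + 1333 = 2911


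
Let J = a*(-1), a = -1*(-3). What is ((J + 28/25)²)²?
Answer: 4879681/390625 ≈ 12.492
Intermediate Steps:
a = 3
J = -3 (J = 3*(-1) = -3)
((J + 28/25)²)² = ((-3 + 28/25)²)² = ((-47/25)²)² = (2209/625)² = 4879681/390625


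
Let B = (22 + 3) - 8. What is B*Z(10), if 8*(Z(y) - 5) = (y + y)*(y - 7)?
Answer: 425/2 ≈ 212.50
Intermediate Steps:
B = 17 (B = 25 - 8 = 17)
Z(y) = 5 + y*(-7 + y)/4 (Z(y) = 5 + ((y + y)*(y - 7))/8 = 5 + ((2*y)*(-7 + y))/8 = 5 + (2*y*(-7 + y))/8 = 5 + y*(-7 + y)/4)
B*Z(10) = 17*(5 - 7/4*10 + (1/4)*10**2) = 17*(5 - 35/2 + (1/4)*100) = 17*(5 - 35/2 + 25) = 17*(25/2) = 425/2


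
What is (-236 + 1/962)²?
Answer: 51543074961/925444 ≈ 55696.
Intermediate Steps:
(-236 + 1/962)² = (-227031/962)² = 51543074961/925444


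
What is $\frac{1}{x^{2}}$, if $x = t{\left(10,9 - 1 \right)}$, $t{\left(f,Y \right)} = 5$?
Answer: $\frac{1}{25} \approx 0.04$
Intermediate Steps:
$x = 5$
$\frac{1}{x^{2}} = \frac{1}{5^{2}} = \frac{1}{25}$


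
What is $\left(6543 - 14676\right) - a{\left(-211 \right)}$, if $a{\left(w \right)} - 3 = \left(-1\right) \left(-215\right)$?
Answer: $-8351$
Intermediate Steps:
$a{\left(w \right)} = 218$ ($a{\left(w \right)} = 3 - -215 = 3 + 215 = 218$)
$\left(6543 - 14676\right) - a{\left(-211 \right)} = \left(6543 - 14676\right) - 218 = -8133 - 218 = -8351$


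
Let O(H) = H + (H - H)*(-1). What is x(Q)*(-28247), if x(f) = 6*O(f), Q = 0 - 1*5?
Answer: 847410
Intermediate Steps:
O(H) = H (O(H) = H + 0*(-1) = H + 0 = H)
Q = -5 (Q = 0 - 5 = -5)
x(f) = 6*f
x(Q)*(-28247) = (6*(-5))*(-28247) = -30*(-28247) = 847410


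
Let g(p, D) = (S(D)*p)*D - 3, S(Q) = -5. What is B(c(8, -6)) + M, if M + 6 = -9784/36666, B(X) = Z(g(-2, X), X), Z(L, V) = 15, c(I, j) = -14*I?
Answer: 160105/18333 ≈ 8.7332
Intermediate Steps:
g(p, D) = -3 - 5*D*p (g(p, D) = (-5*p)*D - 3 = -5*D*p - 3 = -3 - 5*D*p)
B(X) = 15
M = -114890/18333 (M = -6 - 9784/36666 = -6 - 9784*1/36666 = -6 - 4892/18333 = -114890/18333 ≈ -6.2668)
B(c(8, -6)) + M = 15 - 114890/18333 = 160105/18333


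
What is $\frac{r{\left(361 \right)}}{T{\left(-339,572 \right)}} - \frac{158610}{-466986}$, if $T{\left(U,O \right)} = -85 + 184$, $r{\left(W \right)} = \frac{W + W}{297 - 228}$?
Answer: $\frac{236771467}{531663561} \approx 0.44534$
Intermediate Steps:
$r{\left(W \right)} = \frac{2 W}{69}$
$T{\left(U,O \right)} = 99$
$\frac{r{\left(361 \right)}}{T{\left(-339,572 \right)}} - \frac{158610}{-466986} = \frac{\frac{2}{69} \cdot 361}{99} - \frac{158610}{-466986} = \frac{722}{69} \cdot \frac{1}{99} - - \frac{26435}{77831} = \frac{722}{6831} + \frac{26435}{77831} = \frac{236771467}{531663561}$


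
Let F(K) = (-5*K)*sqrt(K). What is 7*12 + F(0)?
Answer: 84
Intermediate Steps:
F(K) = -5*K**(3/2)
7*12 + F(0) = 7*12 - 5*0**(3/2) = 84 - 5*0 = 84 + 0 = 84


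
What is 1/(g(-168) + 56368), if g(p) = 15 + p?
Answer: 1/56215 ≈ 1.7789e-5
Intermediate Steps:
1/(g(-168) + 56368) = 1/((15 - 168) + 56368) = 1/(-153 + 56368) = 1/56215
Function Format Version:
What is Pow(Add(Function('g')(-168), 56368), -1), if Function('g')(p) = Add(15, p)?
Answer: Rational(1, 56215) ≈ 1.7789e-5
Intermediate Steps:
Pow(Add(Function('g')(-168), 56368), -1) = Pow(Add(Add(15, -168), 56368), -1) = Pow(Add(-153, 56368), -1) = Pow(56215, -1) = Rational(1, 56215)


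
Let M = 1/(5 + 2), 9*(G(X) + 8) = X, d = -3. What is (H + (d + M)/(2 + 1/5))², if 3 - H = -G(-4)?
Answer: 21836929/480249 ≈ 45.470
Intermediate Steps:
G(X) = -8 + X/9
H = -49/9 (H = 3 - (-1)*(-8 + (⅑)*(-4)) = 3 - (-1)*(-8 - 4/9) = 3 - (-1)*(-76)/9 = 3 - 1*76/9 = 3 - 76/9 = -49/9 ≈ -5.4444)
M = ⅐ (M = 1/7 = ⅐ ≈ 0.14286)
(H + (d + M)/(2 + 1/5))² = (-49/9 + (-3 + ⅐)/(2 + 1/5))² = (-49/9 - 20/7/(2 + ⅕))² = (-49/9 - 20/7/(11/5))² = (-49/9 + (5/11)*(-20/7))² = (-49/9 - 100/77)² = (-4673/693)² = 21836929/480249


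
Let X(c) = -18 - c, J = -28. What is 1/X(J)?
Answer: ⅒ ≈ 0.10000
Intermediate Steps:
1/X(J) = 1/(-18 - 1*(-28)) = 1/(-18 + 28) = 1/10 = ⅒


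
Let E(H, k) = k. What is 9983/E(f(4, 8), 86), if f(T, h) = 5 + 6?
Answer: 9983/86 ≈ 116.08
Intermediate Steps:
f(T, h) = 11
9983/E(f(4, 8), 86) = 9983/86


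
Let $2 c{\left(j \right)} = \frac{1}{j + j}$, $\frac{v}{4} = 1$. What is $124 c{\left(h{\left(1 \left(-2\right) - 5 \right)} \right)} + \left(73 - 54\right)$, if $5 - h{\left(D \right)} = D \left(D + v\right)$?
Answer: $\frac{273}{16} \approx 17.063$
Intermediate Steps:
$v = 4$ ($v = 4 \cdot 1 = 4$)
$h{\left(D \right)} = 5 - D \left(4 + D\right)$ ($h{\left(D \right)} = 5 - D \left(D + 4\right) = 5 - D \left(4 + D\right)$)
$c{\left(j \right)} = \frac{1}{4 j}$ ($c{\left(j \right)} = \frac{1}{2 \left(j + j\right)} = \frac{1}{2 \cdot 2 j} = \frac{\frac{1}{2} \frac{1}{j}}{2} = \frac{1}{4 j}$)
$124 c{\left(h{\left(1 \left(-2\right) - 5 \right)} \right)} + \left(73 - 54\right) = 124 \frac{1}{4 \left(5 - \left(1 \left(-2\right) - 5\right)^{2} - 4 \left(1 \left(-2\right) - 5\right)\right)} + \left(73 - 54\right) = 124 \frac{1}{4 \left(5 - \left(-2 - 5\right)^{2} - 4 \left(-2 - 5\right)\right)} + \left(73 - 54\right) = 124 \frac{1}{4 \left(5 - \left(-7\right)^{2} - -28\right)} + 19 = 124 \frac{1}{4 \left(5 - 49 + 28\right)} + 19 = 124 \frac{1}{4 \left(-16\right)} + 19 = 124 \cdot \frac{1}{4} \left(- \frac{1}{16}\right) + 19 = 124 \left(- \frac{1}{64}\right) + 19 = - \frac{31}{16} + 19 = \frac{273}{16}$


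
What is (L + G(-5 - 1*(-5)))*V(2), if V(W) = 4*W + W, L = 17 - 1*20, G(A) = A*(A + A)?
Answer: -30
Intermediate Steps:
G(A) = 2*A**2 (G(A) = A*(2*A) = 2*A**2)
L = -3 (L = 17 - 20 = -3)
V(W) = 5*W
(L + G(-5 - 1*(-5)))*V(2) = (-3 + 2*(-5 - 1*(-5))**2)*(5*2) = (-3 + 2*(-5 + 5)**2)*10 = (-3 + 2*0**2)*10 = (-3 + 2*0)*10 = (-3 + 0)*10 = -3*10 = -30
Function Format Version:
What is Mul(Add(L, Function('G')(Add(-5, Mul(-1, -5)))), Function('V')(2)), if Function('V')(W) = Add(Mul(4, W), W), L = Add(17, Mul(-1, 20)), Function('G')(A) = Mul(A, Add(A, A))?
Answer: -30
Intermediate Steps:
Function('G')(A) = Mul(2, Pow(A, 2)) (Function('G')(A) = Mul(A, Mul(2, A)) = Mul(2, Pow(A, 2)))
L = -3 (L = Add(17, -20) = -3)
Function('V')(W) = Mul(5, W)
Mul(Add(L, Function('G')(Add(-5, Mul(-1, -5)))), Function('V')(2)) = Mul(Add(-3, Mul(2, Pow(Add(-5, Mul(-1, -5)), 2))), Mul(5, 2)) = Mul(Add(-3, Mul(2, Pow(Add(-5, 5), 2))), 10) = Mul(Add(-3, Mul(2, Pow(0, 2))), 10) = Mul(Add(-3, Mul(2, 0)), 10) = Mul(Add(-3, 0), 10) = Mul(-3, 10) = -30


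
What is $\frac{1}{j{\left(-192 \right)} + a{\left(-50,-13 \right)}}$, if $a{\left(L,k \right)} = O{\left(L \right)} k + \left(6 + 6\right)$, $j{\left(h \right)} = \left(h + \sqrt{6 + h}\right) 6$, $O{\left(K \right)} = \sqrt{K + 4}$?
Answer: $- \frac{i}{- 13 \sqrt{46} + 6 \sqrt{186} + 1140 i} \approx -0.00087717 + 4.8792 \cdot 10^{-6} i$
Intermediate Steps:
$O{\left(K \right)} = \sqrt{4 + K}$
$j{\left(h \right)} = 6 h + 6 \sqrt{6 + h}$
$a{\left(L,k \right)} = 12 + k \sqrt{4 + L}$ ($a{\left(L,k \right)} = \sqrt{4 + L} k + \left(6 + 6\right) = k \sqrt{4 + L} + 12 = 12 + k \sqrt{4 + L}$)
$\frac{1}{j{\left(-192 \right)} + a{\left(-50,-13 \right)}} = \frac{1}{\left(6 \left(-192\right) + 6 \sqrt{6 - 192}\right) + \left(12 - 13 \sqrt{4 - 50}\right)} = \frac{1}{\left(-1152 + 6 \sqrt{-186}\right) + \left(12 - 13 \sqrt{-46}\right)} = \frac{1}{\left(-1152 + 6 i \sqrt{186}\right) + \left(12 - 13 i \sqrt{46}\right)} = \frac{1}{-1140 - 13 i \sqrt{46} + 6 i \sqrt{186}}$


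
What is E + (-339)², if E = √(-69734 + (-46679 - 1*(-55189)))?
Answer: 114921 + 2*I*√15306 ≈ 1.1492e+5 + 247.43*I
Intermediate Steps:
E = 2*I*√15306 (E = √(-69734 + (-46679 + 55189)) = √(-69734 + 8510) = √(-61224) = 2*I*√15306 ≈ 247.43*I)
E + (-339)² = 2*I*√15306 + (-339)² = 2*I*√15306 + 114921 = 114921 + 2*I*√15306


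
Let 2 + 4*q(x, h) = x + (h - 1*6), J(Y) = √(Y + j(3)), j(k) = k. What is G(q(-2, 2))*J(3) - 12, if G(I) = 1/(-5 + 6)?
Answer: -12 + √6 ≈ -9.5505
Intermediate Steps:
J(Y) = √(3 + Y) (J(Y) = √(Y + 3) = √(3 + Y))
q(x, h) = -2 + h/4 + x/4 (q(x, h) = -½ + (x + (h - 1*6))/4 = -½ + (x + (h - 6))/4 = -½ + (x + (-6 + h))/4 = -½ + (-6 + h + x)/4 = -½ + (-3/2 + h/4 + x/4) = -2 + h/4 + x/4)
G(I) = 1 (G(I) = 1/1 = 1)
G(q(-2, 2))*J(3) - 12 = 1*√(3 + 3) - 12 = 1*√6 - 12 = √6 - 12 = -12 + √6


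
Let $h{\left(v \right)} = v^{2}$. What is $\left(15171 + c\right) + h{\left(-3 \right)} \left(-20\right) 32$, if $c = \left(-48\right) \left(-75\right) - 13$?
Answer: $12998$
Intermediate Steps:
$c = 3587$ ($c = 3600 - 13 = 3587$)
$\left(15171 + c\right) + h{\left(-3 \right)} \left(-20\right) 32 = \left(15171 + 3587\right) + \left(-3\right)^{2} \left(-20\right) 32 = 18758 + 9 \left(-20\right) 32 = 18758 - 5760 = 12998$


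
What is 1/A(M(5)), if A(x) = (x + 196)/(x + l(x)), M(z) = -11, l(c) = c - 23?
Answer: -9/37 ≈ -0.24324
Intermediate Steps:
l(c) = -23 + c
A(x) = (196 + x)/(-23 + 2*x) (A(x) = (x + 196)/(x + (-23 + x)) = (196 + x)/(-23 + 2*x))
1/A(M(5)) = 1/((196 - 11)/(-23 + 2*(-11))) = 1/(185/(-23 - 22)) = 1/(185/(-45)) = 1/(-1/45*185) = 1/(-37/9) = -9/37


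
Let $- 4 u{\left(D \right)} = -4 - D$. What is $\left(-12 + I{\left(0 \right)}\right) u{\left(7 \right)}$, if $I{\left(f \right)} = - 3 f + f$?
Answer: $-33$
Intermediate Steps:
$u{\left(D \right)} = 1 + \frac{D}{4}$ ($u{\left(D \right)} = - \frac{-4 - D}{4} = 1 + \frac{D}{4}$)
$I{\left(f \right)} = - 2 f$
$\left(-12 + I{\left(0 \right)}\right) u{\left(7 \right)} = \left(-12 - 0\right) \left(1 + \frac{1}{4} \cdot 7\right) = \left(-12 + 0\right) \left(1 + \frac{7}{4}\right) = \left(-12\right) \frac{11}{4} = -33$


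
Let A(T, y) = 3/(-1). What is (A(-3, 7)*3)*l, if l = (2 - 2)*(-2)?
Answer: 0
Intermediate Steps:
A(T, y) = -3 (A(T, y) = 3*(-1) = -3)
l = 0 (l = 0*(-2) = 0)
(A(-3, 7)*3)*l = -3*3*0 = -9*0 = 0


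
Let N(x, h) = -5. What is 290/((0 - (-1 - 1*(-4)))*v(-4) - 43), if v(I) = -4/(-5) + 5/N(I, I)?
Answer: -725/106 ≈ -6.8396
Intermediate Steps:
v(I) = -⅕ (v(I) = -4/(-5) + 5/(-5) = -4*(-⅕) + 5*(-⅕) = ⅘ - 1 = -⅕)
290/((0 - (-1 - 1*(-4)))*v(-4) - 43) = 290/((0 - (-1 - 1*(-4)))*(-⅕) - 43) = 290/((0 - (-1 + 4))*(-⅕) - 43) = 290/((0 - 1*3)*(-⅕) - 43) = 290/((0 - 3)*(-⅕) - 43) = 290/(-3*(-⅕) - 43) = 290/(⅗ - 43) = 290/(-212/5) = 290*(-5/212) = -725/106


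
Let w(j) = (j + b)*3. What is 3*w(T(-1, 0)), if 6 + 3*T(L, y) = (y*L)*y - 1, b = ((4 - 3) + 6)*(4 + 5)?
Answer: 546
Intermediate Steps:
b = 63 (b = (1 + 6)*9 = 7*9 = 63)
T(L, y) = -7/3 + L*y²/3 (T(L, y) = -2 + ((y*L)*y - 1)/3 = -2 + ((L*y)*y - 1)/3 = -2 + (L*y² - 1)/3 = -2 + (-1 + L*y²)/3 = -2 + (-⅓ + L*y²/3) = -7/3 + L*y²/3)
w(j) = 189 + 3*j (w(j) = (j + 63)*3 = (63 + j)*3 = 189 + 3*j)
3*w(T(-1, 0)) = 3*(189 + 3*(-7/3 + (⅓)*(-1)*0²)) = 3*(189 + 3*(-7/3 + (⅓)*(-1)*0)) = 3*(189 + 3*(-7/3 + 0)) = 3*(189 + 3*(-7/3)) = 3*(189 - 7) = 3*182 = 546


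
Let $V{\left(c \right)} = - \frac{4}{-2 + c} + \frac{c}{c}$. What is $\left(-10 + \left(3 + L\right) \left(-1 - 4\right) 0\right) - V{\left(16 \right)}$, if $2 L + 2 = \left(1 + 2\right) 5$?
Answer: $- \frac{75}{7} \approx -10.714$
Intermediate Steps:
$L = \frac{13}{2}$ ($L = -1 + \frac{\left(1 + 2\right) 5}{2} = -1 + \frac{3 \cdot 5}{2} = -1 + \frac{1}{2} \cdot 15 = -1 + \frac{15}{2} = \frac{13}{2} \approx 6.5$)
$V{\left(c \right)} = 1 - \frac{4}{-2 + c}$ ($V{\left(c \right)} = - \frac{4}{-2 + c} + 1 = 1 - \frac{4}{-2 + c}$)
$\left(-10 + \left(3 + L\right) \left(-1 - 4\right) 0\right) - V{\left(16 \right)} = \left(-10 + \left(3 + \frac{13}{2}\right) \left(-1 - 4\right) 0\right) - \frac{-6 + 16}{-2 + 16} = \left(-10 + \frac{19}{2} \left(-5\right) 0\right) - \frac{1}{14} \cdot 10 = \left(-10 - 0\right) - \frac{1}{14} \cdot 10 = \left(-10 + 0\right) - \frac{5}{7} = -10 - \frac{5}{7} = - \frac{75}{7}$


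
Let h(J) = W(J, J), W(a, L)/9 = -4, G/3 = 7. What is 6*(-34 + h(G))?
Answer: -420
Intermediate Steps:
G = 21 (G = 3*7 = 21)
W(a, L) = -36 (W(a, L) = 9*(-4) = -36)
h(J) = -36
6*(-34 + h(G)) = 6*(-34 - 36) = 6*(-70) = -420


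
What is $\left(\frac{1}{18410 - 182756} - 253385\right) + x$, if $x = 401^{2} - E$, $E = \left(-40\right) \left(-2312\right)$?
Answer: $- \frac{30414528145}{164346} \approx -1.8506 \cdot 10^{5}$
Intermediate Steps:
$E = 92480$
$x = 68321$ ($x = 401^{2} - 92480 = 160801 - 92480 = 68321$)
$\left(\frac{1}{18410 - 182756} - 253385\right) + x = \left(\frac{1}{18410 - 182756} - 253385\right) + 68321 = \left(\frac{1}{-164346} - 253385\right) + 68321 = \left(- \frac{1}{164346} - 253385\right) + 68321 = - \frac{41642811211}{164346} + 68321 = - \frac{30414528145}{164346}$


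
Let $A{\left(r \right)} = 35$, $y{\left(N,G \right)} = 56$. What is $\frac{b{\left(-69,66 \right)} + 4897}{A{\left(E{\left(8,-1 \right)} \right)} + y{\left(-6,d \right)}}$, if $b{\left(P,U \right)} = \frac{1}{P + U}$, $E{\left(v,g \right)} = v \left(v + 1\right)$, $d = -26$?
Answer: $\frac{1130}{21} \approx 53.81$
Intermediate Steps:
$E{\left(v,g \right)} = v \left(1 + v\right)$
$\frac{b{\left(-69,66 \right)} + 4897}{A{\left(E{\left(8,-1 \right)} \right)} + y{\left(-6,d \right)}} = \frac{\frac{1}{-69 + 66} + 4897}{35 + 56} = \frac{\frac{1}{-3} + 4897}{91} = \left(- \frac{1}{3} + 4897\right) \frac{1}{91} = \frac{14690}{3} \cdot \frac{1}{91} = \frac{1130}{21}$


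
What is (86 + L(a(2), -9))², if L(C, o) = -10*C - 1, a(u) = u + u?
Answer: 2025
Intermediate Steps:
a(u) = 2*u
L(C, o) = -1 - 10*C
(86 + L(a(2), -9))² = (86 + (-1 - 20*2))² = (86 + (-1 - 10*4))² = (86 + (-1 - 40))² = (86 - 41)² = 45² = 2025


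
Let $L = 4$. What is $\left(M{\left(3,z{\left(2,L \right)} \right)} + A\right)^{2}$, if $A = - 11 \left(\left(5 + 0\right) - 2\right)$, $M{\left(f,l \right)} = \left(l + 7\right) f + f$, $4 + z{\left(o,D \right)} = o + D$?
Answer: $9$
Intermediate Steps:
$z{\left(o,D \right)} = -4 + D + o$ ($z{\left(o,D \right)} = -4 + \left(o + D\right) = -4 + \left(D + o\right) = -4 + D + o$)
$M{\left(f,l \right)} = f + f \left(7 + l\right)$ ($M{\left(f,l \right)} = \left(7 + l\right) f + f = f \left(7 + l\right) + f = f + f \left(7 + l\right)$)
$A = -33$ ($A = - 11 \left(5 - 2\right) = \left(-11\right) 3 = -33$)
$\left(M{\left(3,z{\left(2,L \right)} \right)} + A\right)^{2} = \left(3 \left(8 + \left(-4 + 4 + 2\right)\right) - 33\right)^{2} = \left(3 \left(8 + 2\right) - 33\right)^{2} = \left(3 \cdot 10 - 33\right)^{2} = \left(30 - 33\right)^{2} = \left(-3\right)^{2} = 9$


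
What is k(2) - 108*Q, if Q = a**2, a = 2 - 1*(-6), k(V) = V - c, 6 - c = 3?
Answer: -6913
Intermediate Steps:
c = 3 (c = 6 - 1*3 = 6 - 3 = 3)
k(V) = -3 + V (k(V) = V - 1*3 = V - 3 = -3 + V)
a = 8 (a = 2 + 6 = 8)
Q = 64 (Q = 8**2 = 64)
k(2) - 108*Q = (-3 + 2) - 108*64 = -1 - 6912 = -6913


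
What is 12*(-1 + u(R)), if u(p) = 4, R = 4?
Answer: 36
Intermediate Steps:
12*(-1 + u(R)) = 12*(-1 + 4) = 12*3 = 36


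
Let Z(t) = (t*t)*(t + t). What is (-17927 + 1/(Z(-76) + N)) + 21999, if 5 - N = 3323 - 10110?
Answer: 3547363519/871160 ≈ 4072.0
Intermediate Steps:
N = 6792 (N = 5 - (3323 - 10110) = 5 - 1*(-6787) = 5 + 6787 = 6792)
Z(t) = 2*t**3 (Z(t) = t**2*(2*t) = 2*t**3)
(-17927 + 1/(Z(-76) + N)) + 21999 = (-17927 + 1/(2*(-76)**3 + 6792)) + 21999 = (-17927 + 1/(2*(-438976) + 6792)) + 21999 = (-17927 + 1/(-877952 + 6792)) + 21999 = (-17927 + 1/(-871160)) + 21999 = (-17927 - 1/871160) + 21999 = -15617285321/871160 + 21999 = 3547363519/871160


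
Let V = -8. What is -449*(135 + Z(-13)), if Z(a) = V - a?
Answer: -62860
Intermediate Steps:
Z(a) = -8 - a
-449*(135 + Z(-13)) = -449*(135 + (-8 - 1*(-13))) = -449*(135 + (-8 + 13)) = -449*(135 + 5) = -449*140 = -62860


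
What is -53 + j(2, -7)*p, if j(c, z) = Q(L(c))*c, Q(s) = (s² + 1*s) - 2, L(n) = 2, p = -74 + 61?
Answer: -157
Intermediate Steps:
p = -13
Q(s) = -2 + s + s² (Q(s) = (s² + s) - 2 = (s + s²) - 2 = -2 + s + s²)
j(c, z) = 4*c (j(c, z) = (-2 + 2 + 2²)*c = (-2 + 2 + 4)*c = 4*c)
-53 + j(2, -7)*p = -53 + (4*2)*(-13) = -53 + 8*(-13) = -53 - 104 = -157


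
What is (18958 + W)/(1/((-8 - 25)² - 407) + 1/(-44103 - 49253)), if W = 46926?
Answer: 2097377346064/46337 ≈ 4.5264e+7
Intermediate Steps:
(18958 + W)/(1/((-8 - 25)² - 407) + 1/(-44103 - 49253)) = (18958 + 46926)/(1/((-8 - 25)² - 407) + 1/(-44103 - 49253)) = 65884/(1/((-33)² - 407) + 1/(-93356)) = 65884/(1/(1089 - 407) - 1/93356) = 65884/(1/682 - 1/93356) = 65884/(46337/31834396) = 65884*(31834396/46337) = 2097377346064/46337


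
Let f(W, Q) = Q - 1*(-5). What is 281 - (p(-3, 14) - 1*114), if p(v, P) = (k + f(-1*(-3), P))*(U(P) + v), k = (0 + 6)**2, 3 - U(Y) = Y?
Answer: 1165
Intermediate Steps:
f(W, Q) = 5 + Q (f(W, Q) = Q + 5 = 5 + Q)
U(Y) = 3 - Y
k = 36 (k = 6**2 = 36)
p(v, P) = (41 + P)*(3 + v - P) (p(v, P) = (36 + (5 + P))*((3 - P) + v) = (41 + P)*(3 + v - P))
281 - (p(-3, 14) - 1*114) = 281 - ((123 - 1*14**2 - 38*14 + 41*(-3) + 14*(-3)) - 1*114) = 281 - ((123 - 1*196 - 532 - 123 - 42) - 114) = 281 - ((123 - 196 - 532 - 123 - 42) - 114) = 281 - (-770 - 114) = 281 - 1*(-884) = 281 + 884 = 1165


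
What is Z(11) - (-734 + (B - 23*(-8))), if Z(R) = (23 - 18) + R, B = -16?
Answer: 582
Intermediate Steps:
Z(R) = 5 + R
Z(11) - (-734 + (B - 23*(-8))) = (5 + 11) - (-734 + (-16 - 23*(-8))) = 16 - (-734 + (-16 + 184)) = 16 - (-734 + 168) = 16 - 1*(-566) = 16 + 566 = 582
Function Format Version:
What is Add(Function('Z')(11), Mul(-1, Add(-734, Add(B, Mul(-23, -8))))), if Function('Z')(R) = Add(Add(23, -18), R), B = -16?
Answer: 582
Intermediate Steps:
Function('Z')(R) = Add(5, R)
Add(Function('Z')(11), Mul(-1, Add(-734, Add(B, Mul(-23, -8))))) = Add(Add(5, 11), Mul(-1, Add(-734, Add(-16, Mul(-23, -8))))) = Add(16, Mul(-1, Add(-734, Add(-16, 184)))) = Add(16, Mul(-1, Add(-734, 168))) = Add(16, Mul(-1, -566)) = Add(16, 566) = 582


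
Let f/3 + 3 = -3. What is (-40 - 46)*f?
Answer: 1548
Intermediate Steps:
f = -18 (f = -9 + 3*(-3) = -9 - 9 = -18)
(-40 - 46)*f = (-40 - 46)*(-18) = -86*(-18) = 1548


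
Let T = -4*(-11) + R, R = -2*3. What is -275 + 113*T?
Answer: 4019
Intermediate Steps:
R = -6
T = 38 (T = -4*(-11) - 6 = 44 - 6 = 38)
-275 + 113*T = -275 + 113*38 = -275 + 4294 = 4019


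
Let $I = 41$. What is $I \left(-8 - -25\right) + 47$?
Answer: $744$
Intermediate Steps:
$I \left(-8 - -25\right) + 47 = 41 \left(-8 - -25\right) + 47 = 41 \left(-8 + 25\right) + 47 = 41 \cdot 17 + 47 = 697 + 47 = 744$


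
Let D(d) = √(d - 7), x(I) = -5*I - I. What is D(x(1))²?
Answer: -13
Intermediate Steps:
x(I) = -6*I
D(d) = √(-7 + d)
D(x(1))² = (√(-7 - 6*1))² = (√(-7 - 6))² = (√(-13))² = (I*√13)² = -13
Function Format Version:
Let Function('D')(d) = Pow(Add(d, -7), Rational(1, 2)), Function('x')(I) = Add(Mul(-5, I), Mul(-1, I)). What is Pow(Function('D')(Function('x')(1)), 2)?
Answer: -13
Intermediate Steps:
Function('x')(I) = Mul(-6, I)
Function('D')(d) = Pow(Add(-7, d), Rational(1, 2))
Pow(Function('D')(Function('x')(1)), 2) = Pow(Pow(Add(-7, Mul(-6, 1)), Rational(1, 2)), 2) = Pow(Pow(Add(-7, -6), Rational(1, 2)), 2) = Pow(Pow(-13, Rational(1, 2)), 2) = Pow(Mul(I, Pow(13, Rational(1, 2))), 2) = -13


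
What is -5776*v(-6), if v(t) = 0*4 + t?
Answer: 34656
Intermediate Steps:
v(t) = t (v(t) = 0 + t = t)
-5776*v(-6) = -5776*(-6) = 34656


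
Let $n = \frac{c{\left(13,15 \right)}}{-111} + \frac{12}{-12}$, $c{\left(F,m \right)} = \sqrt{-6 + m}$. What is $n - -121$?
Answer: $\frac{4439}{37} \approx 119.97$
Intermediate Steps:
$n = - \frac{38}{37}$ ($n = \frac{\sqrt{-6 + 15}}{-111} + \frac{12}{-12} = \sqrt{9} \left(- \frac{1}{111}\right) + 12 \left(- \frac{1}{12}\right) = 3 \left(- \frac{1}{111}\right) - 1 = - \frac{1}{37} - 1 = - \frac{38}{37} \approx -1.027$)
$n - -121 = - \frac{38}{37} - -121 = - \frac{38}{37} + 121 = \frac{4439}{37}$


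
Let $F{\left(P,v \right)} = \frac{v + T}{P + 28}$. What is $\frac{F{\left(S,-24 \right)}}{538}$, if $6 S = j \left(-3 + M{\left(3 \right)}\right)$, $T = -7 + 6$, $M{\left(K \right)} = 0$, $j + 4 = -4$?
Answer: $- \frac{25}{17216} \approx -0.0014521$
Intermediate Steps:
$j = -8$ ($j = -4 - 4 = -8$)
$T = -1$
$S = 4$ ($S = \frac{\left(-8\right) \left(-3 + 0\right)}{6} = \frac{\left(-8\right) \left(-3\right)}{6} = \frac{1}{6} \cdot 24 = 4$)
$F{\left(P,v \right)} = \frac{-1 + v}{28 + P}$ ($F{\left(P,v \right)} = \frac{v - 1}{P + 28} = \frac{-1 + v}{28 + P}$)
$\frac{F{\left(S,-24 \right)}}{538} = \frac{\frac{1}{28 + 4} \left(-1 - 24\right)}{538} = \frac{1}{32} \left(-25\right) \frac{1}{538} = \left(- \frac{25}{32}\right) \frac{1}{538} = - \frac{25}{17216}$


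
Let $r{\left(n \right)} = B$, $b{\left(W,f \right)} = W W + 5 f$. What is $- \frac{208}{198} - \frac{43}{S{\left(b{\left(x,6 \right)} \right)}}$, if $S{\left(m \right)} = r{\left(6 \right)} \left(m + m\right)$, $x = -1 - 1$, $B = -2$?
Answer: $- \frac{9887}{13464} \approx -0.73433$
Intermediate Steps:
$x = -2$
$b{\left(W,f \right)} = W^{2} + 5 f$
$r{\left(n \right)} = -2$
$S{\left(m \right)} = - 4 m$ ($S{\left(m \right)} = - 2 \left(m + m\right) = - 2 \cdot 2 m = - 4 m$)
$- \frac{208}{198} - \frac{43}{S{\left(b{\left(x,6 \right)} \right)}} = - \frac{208}{198} - \frac{43}{\left(-4\right) \left(\left(-2\right)^{2} + 5 \cdot 6\right)} = \left(-208\right) \frac{1}{198} - \frac{43}{\left(-4\right) \left(4 + 30\right)} = - \frac{104}{99} - \frac{43}{\left(-4\right) 34} = - \frac{104}{99} - \frac{43}{-136} = - \frac{104}{99} - - \frac{43}{136} = - \frac{104}{99} + \frac{43}{136} = - \frac{9887}{13464}$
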